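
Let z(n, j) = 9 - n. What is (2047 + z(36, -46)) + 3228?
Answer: 5248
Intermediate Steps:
(2047 + z(36, -46)) + 3228 = (2047 + (9 - 1*36)) + 3228 = (2047 + (9 - 36)) + 3228 = (2047 - 27) + 3228 = 2020 + 3228 = 5248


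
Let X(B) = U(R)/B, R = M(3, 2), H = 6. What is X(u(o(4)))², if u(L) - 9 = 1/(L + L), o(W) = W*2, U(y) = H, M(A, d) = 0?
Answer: 9216/21025 ≈ 0.43834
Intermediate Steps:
R = 0
U(y) = 6
o(W) = 2*W
u(L) = 9 + 1/(2*L) (u(L) = 9 + 1/(L + L) = 9 + 1/(2*L))
X(B) = 6/B
X(u(o(4)))² = (6/(9 + 1/(2*((2*4)))))² = (6/(9 + (½)/8))² = (6/(9 + (½)*(⅛)))² = (6/(9 + 1/16))² = (6/(145/16))² = (6*(16/145))² = (96/145)² = 9216/21025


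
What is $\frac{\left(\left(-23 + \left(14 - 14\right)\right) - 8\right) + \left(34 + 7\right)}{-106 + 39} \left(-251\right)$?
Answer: $\frac{2510}{67} \approx 37.463$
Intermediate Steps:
$\frac{\left(\left(-23 + \left(14 - 14\right)\right) - 8\right) + \left(34 + 7\right)}{-106 + 39} \left(-251\right) = \frac{\left(\left(-23 + \left(14 - 14\right)\right) - 8\right) + 41}{-67} \left(-251\right) = \left(\left(\left(-23 + 0\right) - 8\right) + 41\right) \left(- \frac{1}{67}\right) \left(-251\right) = \left(\left(-23 - 8\right) + 41\right) \left(- \frac{1}{67}\right) \left(-251\right) = \left(-31 + 41\right) \left(- \frac{1}{67}\right) \left(-251\right) = 10 \left(- \frac{1}{67}\right) \left(-251\right) = \left(- \frac{10}{67}\right) \left(-251\right) = \frac{2510}{67}$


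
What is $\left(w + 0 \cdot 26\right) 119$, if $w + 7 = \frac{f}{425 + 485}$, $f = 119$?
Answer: $- \frac{106267}{130} \approx -817.44$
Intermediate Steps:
$w = - \frac{893}{130}$ ($w = -7 + \frac{119}{425 + 485} = -7 + \frac{119}{910} = -7 + 119 \cdot \frac{1}{910} = -7 + \frac{17}{130} = - \frac{893}{130} \approx -6.8692$)
$\left(w + 0 \cdot 26\right) 119 = \left(- \frac{893}{130} + 0 \cdot 26\right) 119 = \left(- \frac{893}{130} + 0\right) 119 = \left(- \frac{893}{130}\right) 119 = - \frac{106267}{130}$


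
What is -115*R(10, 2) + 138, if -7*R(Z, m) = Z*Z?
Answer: 12466/7 ≈ 1780.9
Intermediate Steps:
R(Z, m) = -Z**2/7 (R(Z, m) = -Z*Z/7 = -Z**2/7)
-115*R(10, 2) + 138 = -(-115)*10**2/7 + 138 = -(-115)*100/7 + 138 = -115*(-100/7) + 138 = 11500/7 + 138 = 12466/7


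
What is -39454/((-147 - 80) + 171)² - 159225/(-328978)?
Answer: -3120042103/257918752 ≈ -12.097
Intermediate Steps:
-39454/((-147 - 80) + 171)² - 159225/(-328978) = -39454/(-227 + 171)² - 159225*(-1/328978) = -39454/((-56)²) + 159225/328978 = -39454/3136 + 159225/328978 = -39454*1/3136 + 159225/328978 = -19727/1568 + 159225/328978 = -3120042103/257918752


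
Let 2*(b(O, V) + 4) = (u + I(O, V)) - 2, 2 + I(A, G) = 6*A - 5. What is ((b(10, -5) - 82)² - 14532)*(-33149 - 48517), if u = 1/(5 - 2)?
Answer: 889496998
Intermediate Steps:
I(A, G) = -7 + 6*A (I(A, G) = -2 + (6*A - 5) = -2 + (-5 + 6*A) = -7 + 6*A)
u = ⅓ (u = 1/3 = ⅓ ≈ 0.33333)
b(O, V) = -25/3 + 3*O (b(O, V) = -4 + ((⅓ + (-7 + 6*O)) - 2)/2 = -4 + ((-20/3 + 6*O) - 2)/2 = -4 + (-26/3 + 6*O)/2 = -4 + (-13/3 + 3*O) = -25/3 + 3*O)
((b(10, -5) - 82)² - 14532)*(-33149 - 48517) = (((-25/3 + 3*10) - 82)² - 14532)*(-33149 - 48517) = (((-25/3 + 30) - 82)² - 14532)*(-81666) = ((65/3 - 82)² - 14532)*(-81666) = ((-181/3)² - 14532)*(-81666) = (32761/9 - 14532)*(-81666) = -98027/9*(-81666) = 889496998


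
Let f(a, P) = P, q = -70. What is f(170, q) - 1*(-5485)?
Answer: 5415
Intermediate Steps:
f(170, q) - 1*(-5485) = -70 - 1*(-5485) = -70 + 5485 = 5415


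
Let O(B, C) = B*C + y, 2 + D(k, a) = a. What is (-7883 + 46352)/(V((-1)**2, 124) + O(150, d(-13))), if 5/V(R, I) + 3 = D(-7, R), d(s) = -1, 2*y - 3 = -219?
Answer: -153876/1037 ≈ -148.39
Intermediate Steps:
y = -108 (y = 3/2 + (1/2)*(-219) = 3/2 - 219/2 = -108)
D(k, a) = -2 + a
O(B, C) = -108 + B*C (O(B, C) = B*C - 108 = -108 + B*C)
V(R, I) = 5/(-5 + R) (V(R, I) = 5/(-3 + (-2 + R)) = 5/(-5 + R))
(-7883 + 46352)/(V((-1)**2, 124) + O(150, d(-13))) = (-7883 + 46352)/(5/(-5 + (-1)**2) + (-108 + 150*(-1))) = 38469/(5/(-5 + 1) + (-108 - 150)) = 38469/(5/(-4) - 258) = 38469/(5*(-1/4) - 258) = 38469/(-5/4 - 258) = 38469/(-1037/4) = 38469*(-4/1037) = -153876/1037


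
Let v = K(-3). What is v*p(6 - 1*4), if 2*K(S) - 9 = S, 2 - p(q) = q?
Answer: 0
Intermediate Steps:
p(q) = 2 - q
K(S) = 9/2 + S/2
v = 3 (v = 9/2 + (½)*(-3) = 9/2 - 3/2 = 3)
v*p(6 - 1*4) = 3*(2 - (6 - 1*4)) = 3*(2 - (6 - 4)) = 3*(2 - 1*2) = 3*(2 - 2) = 3*0 = 0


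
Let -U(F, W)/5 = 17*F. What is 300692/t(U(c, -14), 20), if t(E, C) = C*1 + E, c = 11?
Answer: -300692/915 ≈ -328.63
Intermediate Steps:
U(F, W) = -85*F
t(E, C) = C + E
300692/t(U(c, -14), 20) = 300692/(20 - 85*11) = 300692/(20 - 935) = 300692/(-915) = 300692*(-1/915) = -300692/915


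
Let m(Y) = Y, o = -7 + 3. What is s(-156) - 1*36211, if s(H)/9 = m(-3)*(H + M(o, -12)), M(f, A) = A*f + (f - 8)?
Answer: -32971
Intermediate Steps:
o = -4
M(f, A) = -8 + f + A*f (M(f, A) = A*f + (-8 + f) = -8 + f + A*f)
s(H) = -972 - 27*H (s(H) = 9*(-3*(H + (-8 - 4 - 12*(-4)))) = 9*(-3*(H + (-8 - 4 + 48))) = 9*(-3*(H + 36)) = 9*(-3*(36 + H)) = 9*(-108 - 3*H) = -972 - 27*H)
s(-156) - 1*36211 = (-972 - 27*(-156)) - 1*36211 = (-972 + 4212) - 36211 = 3240 - 36211 = -32971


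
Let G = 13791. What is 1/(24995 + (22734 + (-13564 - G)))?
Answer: 1/20374 ≈ 4.9082e-5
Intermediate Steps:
1/(24995 + (22734 + (-13564 - G))) = 1/(24995 + (22734 + (-13564 - 1*13791))) = 1/(24995 + (22734 + (-13564 - 13791))) = 1/(24995 + (22734 - 27355)) = 1/(24995 - 4621) = 1/20374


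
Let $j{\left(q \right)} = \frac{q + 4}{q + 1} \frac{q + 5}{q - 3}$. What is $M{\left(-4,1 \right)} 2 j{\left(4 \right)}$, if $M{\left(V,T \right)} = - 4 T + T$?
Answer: $- \frac{432}{5} \approx -86.4$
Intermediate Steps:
$M{\left(V,T \right)} = - 3 T$
$j{\left(q \right)} = \frac{\left(4 + q\right) \left(5 + q\right)}{\left(1 + q\right) \left(-3 + q\right)}$ ($j{\left(q \right)} = \frac{4 + q}{1 + q} \frac{5 + q}{-3 + q} = \frac{\left(4 + q\right) \left(5 + q\right)}{\left(1 + q\right) \left(-3 + q\right)}$)
$M{\left(-4,1 \right)} 2 j{\left(4 \right)} = \left(-3\right) 1 \cdot 2 \frac{20 + 4^{2} + 9 \cdot 4}{-3 + 4^{2} - 8} = \left(-3\right) 2 \frac{20 + 16 + 36}{-3 + 16 - 8} = - 6 \cdot \frac{1}{5} \cdot 72 = \left(-6\right) \frac{72}{5} = - \frac{432}{5}$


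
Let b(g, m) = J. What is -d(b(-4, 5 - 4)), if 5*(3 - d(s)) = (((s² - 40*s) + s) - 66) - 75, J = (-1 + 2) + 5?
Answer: -354/5 ≈ -70.800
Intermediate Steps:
J = 6 (J = 1 + 5 = 6)
b(g, m) = 6
d(s) = 156/5 - s²/5 + 39*s/5 (d(s) = 3 - ((((s² - 40*s) + s) - 66) - 75)/5 = 3 - (((s² - 39*s) - 66) - 75)/5 = 3 - ((-66 + s² - 39*s) - 75)/5 = 3 - (-141 + s² - 39*s)/5 = 3 + (141/5 - s²/5 + 39*s/5) = 156/5 - s²/5 + 39*s/5)
-d(b(-4, 5 - 4)) = -(156/5 - ⅕*6² + (39/5)*6) = -(156/5 - ⅕*36 + 234/5) = -(156/5 - 36/5 + 234/5) = -1*354/5 = -354/5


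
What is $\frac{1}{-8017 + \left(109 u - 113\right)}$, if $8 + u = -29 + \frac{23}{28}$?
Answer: $- \frac{28}{338057} \approx -8.2826 \cdot 10^{-5}$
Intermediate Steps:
$u = - \frac{1013}{28}$ ($u = -8 - \left(29 - \frac{23}{28}\right) = -8 + \left(-29 + 23 \cdot \frac{1}{28}\right) = -8 + \left(-29 + \frac{23}{28}\right) = -8 - \frac{789}{28} = - \frac{1013}{28} \approx -36.179$)
$\frac{1}{-8017 + \left(109 u - 113\right)} = \frac{1}{-8017 + \left(109 \left(- \frac{1013}{28}\right) - 113\right)} = \frac{1}{-8017 - \frac{113581}{28}} = \frac{1}{- \frac{338057}{28}} = - \frac{28}{338057}$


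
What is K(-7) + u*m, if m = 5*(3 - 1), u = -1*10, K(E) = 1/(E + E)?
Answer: -1401/14 ≈ -100.07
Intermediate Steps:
K(E) = 1/(2*E)
u = -10
m = 10 (m = 5*2 = 10)
K(-7) + u*m = (½)/(-7) - 10*10 = (½)*(-⅐) - 100 = -1/14 - 100 = -1401/14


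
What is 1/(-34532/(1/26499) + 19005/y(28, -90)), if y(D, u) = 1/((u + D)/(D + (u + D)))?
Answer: -17/15555489801 ≈ -1.0929e-9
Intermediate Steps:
y(D, u) = (u + 2*D)/(D + u) (y(D, u) = 1/((D + u)/(D + (D + u))) = 1/((D + u)/(u + 2*D)) = (u + 2*D)/(D + u))
1/(-34532/(1/26499) + 19005/y(28, -90)) = 1/(-34532/(1/26499) + 19005/(((-90 + 2*28)/(28 - 90)))) = 1/(-34532/1/26499 + 19005/(((-90 + 56)/(-62)))) = 1/(-34532*26499 + 19005/((-1/62*(-34)))) = 1/(-915063468 + 19005/(17/31)) = 1/(-915063468 + 19005*(31/17)) = 1/(-915063468 + 589155/17) = 1/(-15555489801/17) = -17/15555489801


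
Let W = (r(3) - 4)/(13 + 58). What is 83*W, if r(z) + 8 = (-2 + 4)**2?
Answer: -664/71 ≈ -9.3521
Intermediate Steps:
r(z) = -4 (r(z) = -8 + (-2 + 4)**2 = -8 + 2**2 = -8 + 4 = -4)
W = -8/71 (W = (-4 - 4)/(13 + 58) = -8/71 ≈ -0.11268)
83*W = 83*(-8/71) = -664/71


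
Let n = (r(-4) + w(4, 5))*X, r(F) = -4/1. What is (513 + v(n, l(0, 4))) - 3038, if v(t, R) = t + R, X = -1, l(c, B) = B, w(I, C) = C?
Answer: -2522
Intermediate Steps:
r(F) = -4 (r(F) = -4*1 = -4)
n = -1 (n = (-4 + 5)*(-1) = 1*(-1) = -1)
v(t, R) = R + t
(513 + v(n, l(0, 4))) - 3038 = (513 + (4 - 1)) - 3038 = (513 + 3) - 3038 = 516 - 3038 = -2522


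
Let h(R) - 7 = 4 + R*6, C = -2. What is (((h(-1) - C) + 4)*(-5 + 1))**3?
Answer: -85184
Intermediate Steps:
h(R) = 11 + 6*R (h(R) = 7 + (4 + R*6) = 7 + (4 + 6*R) = 11 + 6*R)
(((h(-1) - C) + 4)*(-5 + 1))**3 = ((((11 + 6*(-1)) - 1*(-2)) + 4)*(-5 + 1))**3 = ((((11 - 6) + 2) + 4)*(-4))**3 = (((5 + 2) + 4)*(-4))**3 = ((7 + 4)*(-4))**3 = (11*(-4))**3 = (-44)**3 = -85184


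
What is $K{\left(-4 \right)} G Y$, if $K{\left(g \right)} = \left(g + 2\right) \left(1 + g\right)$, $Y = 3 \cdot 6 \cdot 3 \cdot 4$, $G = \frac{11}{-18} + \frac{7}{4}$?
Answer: $1476$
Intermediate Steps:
$G = \frac{41}{36}$ ($G = 11 \left(- \frac{1}{18}\right) + 7 \cdot \frac{1}{4} = - \frac{11}{18} + \frac{7}{4} = \frac{41}{36} \approx 1.1389$)
$Y = 216$ ($Y = 18 \cdot 3 \cdot 4 = 54 \cdot 4 = 216$)
$K{\left(g \right)} = \left(1 + g\right) \left(2 + g\right)$ ($K{\left(g \right)} = \left(2 + g\right) \left(1 + g\right) = \left(1 + g\right) \left(2 + g\right)$)
$K{\left(-4 \right)} G Y = \left(2 + \left(-4\right)^{2} + 3 \left(-4\right)\right) \frac{41}{36} \cdot 216 = \left(2 + 16 - 12\right) \frac{41}{36} \cdot 216 = 6 \cdot \frac{41}{36} \cdot 216 = \frac{41}{6} \cdot 216 = 1476$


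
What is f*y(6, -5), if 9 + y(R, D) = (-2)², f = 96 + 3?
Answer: -495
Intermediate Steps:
f = 99
y(R, D) = -5 (y(R, D) = -9 + (-2)² = -9 + 4 = -5)
f*y(6, -5) = 99*(-5) = -495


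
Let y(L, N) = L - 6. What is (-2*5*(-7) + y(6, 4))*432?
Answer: 30240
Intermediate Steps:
y(L, N) = -6 + L
(-2*5*(-7) + y(6, 4))*432 = (-2*5*(-7) + (-6 + 6))*432 = (-10*(-7) + 0)*432 = (70 + 0)*432 = 70*432 = 30240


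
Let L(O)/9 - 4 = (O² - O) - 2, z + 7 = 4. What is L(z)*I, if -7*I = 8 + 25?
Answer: -594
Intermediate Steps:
z = -3 (z = -7 + 4 = -3)
L(O) = 18 - 9*O + 9*O² (L(O) = 36 + 9*((O² - O) - 2) = 36 + 9*(-2 + O² - O) = 36 + (-18 - 9*O + 9*O²) = 18 - 9*O + 9*O²)
I = -33/7 (I = -(8 + 25)/7 = -⅐*33 = -33/7 ≈ -4.7143)
L(z)*I = (18 - 9*(-3) + 9*(-3)²)*(-33/7) = (18 + 27 + 9*9)*(-33/7) = (18 + 27 + 81)*(-33/7) = 126*(-33/7) = -594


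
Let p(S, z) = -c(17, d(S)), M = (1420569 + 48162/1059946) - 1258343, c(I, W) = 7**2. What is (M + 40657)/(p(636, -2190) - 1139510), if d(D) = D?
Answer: -107522536240/603935501907 ≈ -0.17804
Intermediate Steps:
c(I, W) = 49
M = 85975423979/529973 (M = (1420569 + 48162*(1/1059946)) - 1258343 = (1420569 + 24081/529973) - 1258343 = 752863238718/529973 - 1258343 = 85975423979/529973 ≈ 1.6223e+5)
p(S, z) = -49 (p(S, z) = -1*49 = -49)
(M + 40657)/(p(636, -2190) - 1139510) = (85975423979/529973 + 40657)/(-49 - 1139510) = (107522536240/529973)/(-1139559) = (107522536240/529973)*(-1/1139559) = -107522536240/603935501907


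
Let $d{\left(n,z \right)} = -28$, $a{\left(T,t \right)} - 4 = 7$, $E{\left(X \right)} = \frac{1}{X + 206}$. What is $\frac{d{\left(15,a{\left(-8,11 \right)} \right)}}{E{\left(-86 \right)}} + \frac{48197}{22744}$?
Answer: $- \frac{76371643}{22744} \approx -3357.9$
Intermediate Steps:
$E{\left(X \right)} = \frac{1}{206 + X}$
$a{\left(T,t \right)} = 11$ ($a{\left(T,t \right)} = 4 + 7 = 11$)
$\frac{d{\left(15,a{\left(-8,11 \right)} \right)}}{E{\left(-86 \right)}} + \frac{48197}{22744} = - \frac{28}{\frac{1}{206 - 86}} + \frac{48197}{22744} = - \frac{28}{\frac{1}{120}} + 48197 \cdot \frac{1}{22744} = - 28 \frac{1}{\frac{1}{120}} + \frac{48197}{22744} = \left(-28\right) 120 + \frac{48197}{22744} = -3360 + \frac{48197}{22744} = - \frac{76371643}{22744}$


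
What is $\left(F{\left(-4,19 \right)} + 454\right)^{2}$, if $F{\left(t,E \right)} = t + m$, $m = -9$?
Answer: $194481$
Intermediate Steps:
$F{\left(t,E \right)} = -9 + t$ ($F{\left(t,E \right)} = t - 9 = -9 + t$)
$\left(F{\left(-4,19 \right)} + 454\right)^{2} = \left(\left(-9 - 4\right) + 454\right)^{2} = \left(-13 + 454\right)^{2} = 441^{2} = 194481$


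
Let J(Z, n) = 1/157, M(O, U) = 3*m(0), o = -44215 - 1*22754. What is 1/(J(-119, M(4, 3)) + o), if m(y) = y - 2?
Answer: -157/10514132 ≈ -1.4932e-5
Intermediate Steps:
m(y) = -2 + y
o = -66969 (o = -44215 - 22754 = -66969)
M(O, U) = -6 (M(O, U) = 3*(-2 + 0) = 3*(-2) = -6)
J(Z, n) = 1/157
1/(J(-119, M(4, 3)) + o) = 1/(1/157 - 66969) = 1/(-10514132/157) = -157/10514132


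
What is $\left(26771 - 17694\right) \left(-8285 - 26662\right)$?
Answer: $-317213919$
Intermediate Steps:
$\left(26771 - 17694\right) \left(-8285 - 26662\right) = 9077 \left(-34947\right) = -317213919$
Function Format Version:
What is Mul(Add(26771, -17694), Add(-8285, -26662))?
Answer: -317213919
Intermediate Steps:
Mul(Add(26771, -17694), Add(-8285, -26662)) = Mul(9077, -34947) = -317213919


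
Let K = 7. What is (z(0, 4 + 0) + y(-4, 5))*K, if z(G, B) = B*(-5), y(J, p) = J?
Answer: -168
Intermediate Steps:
z(G, B) = -5*B
(z(0, 4 + 0) + y(-4, 5))*K = (-5*(4 + 0) - 4)*7 = (-5*4 - 4)*7 = (-20 - 4)*7 = -24*7 = -168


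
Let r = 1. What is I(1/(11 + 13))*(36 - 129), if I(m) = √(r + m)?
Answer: -155*√6/4 ≈ -94.918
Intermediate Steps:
I(m) = √(1 + m)
I(1/(11 + 13))*(36 - 129) = √(1 + 1/(11 + 13))*(36 - 129) = √(1 + 1/24)*(-93) = √(25/24)*(-93) = (5*√6/12)*(-93) = -155*√6/4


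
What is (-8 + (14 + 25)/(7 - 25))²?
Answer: 3721/36 ≈ 103.36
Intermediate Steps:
(-8 + (14 + 25)/(7 - 25))² = (-8 + 39/(-18))² = (-8 + 39*(-1/18))² = (-8 - 13/6)² = (-61/6)² = 3721/36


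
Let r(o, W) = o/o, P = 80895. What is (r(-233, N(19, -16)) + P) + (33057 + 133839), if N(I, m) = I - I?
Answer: 247792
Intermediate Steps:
N(I, m) = 0
r(o, W) = 1
(r(-233, N(19, -16)) + P) + (33057 + 133839) = (1 + 80895) + (33057 + 133839) = 80896 + 166896 = 247792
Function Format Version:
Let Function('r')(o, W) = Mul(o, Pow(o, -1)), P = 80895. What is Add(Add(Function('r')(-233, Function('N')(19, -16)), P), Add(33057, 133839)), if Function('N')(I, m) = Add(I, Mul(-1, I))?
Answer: 247792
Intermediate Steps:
Function('N')(I, m) = 0
Function('r')(o, W) = 1
Add(Add(Function('r')(-233, Function('N')(19, -16)), P), Add(33057, 133839)) = Add(Add(1, 80895), Add(33057, 133839)) = Add(80896, 166896) = 247792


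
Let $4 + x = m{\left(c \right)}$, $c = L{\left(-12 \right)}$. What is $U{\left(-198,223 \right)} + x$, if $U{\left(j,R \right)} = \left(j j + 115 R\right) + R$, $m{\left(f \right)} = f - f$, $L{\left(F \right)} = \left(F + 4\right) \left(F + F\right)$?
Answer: $65068$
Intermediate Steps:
$L{\left(F \right)} = 2 F \left(4 + F\right)$ ($L{\left(F \right)} = \left(4 + F\right) 2 F = 2 F \left(4 + F\right)$)
$c = 192$ ($c = 2 \left(-12\right) \left(4 - 12\right) = 2 \left(-12\right) \left(-8\right) = 192$)
$m{\left(f \right)} = 0$
$U{\left(j,R \right)} = j^{2} + 116 R$ ($U{\left(j,R \right)} = \left(j^{2} + 115 R\right) + R = j^{2} + 116 R$)
$x = -4$ ($x = -4 + 0 = -4$)
$U{\left(-198,223 \right)} + x = \left(\left(-198\right)^{2} + 116 \cdot 223\right) - 4 = \left(39204 + 25868\right) - 4 = 65072 - 4 = 65068$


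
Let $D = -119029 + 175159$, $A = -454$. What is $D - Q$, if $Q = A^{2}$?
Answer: $-149986$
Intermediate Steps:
$D = 56130$
$Q = 206116$ ($Q = \left(-454\right)^{2} = 206116$)
$D - Q = 56130 - 206116 = -149986$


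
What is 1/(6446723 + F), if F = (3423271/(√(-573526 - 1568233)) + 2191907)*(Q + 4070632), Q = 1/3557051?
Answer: 241788178948744436897334293422636/2157346173184134011170880938816316674619390993 + 176312582779219200158326293*I*√2141759/2157346173184134011170880938816316674619390993 ≈ 1.1208e-13 + 1.196e-16*I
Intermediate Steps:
Q = 1/3557051 ≈ 2.8113e-7
F = 31737598224259496331/3557051 - 49567066308360268143*I*√2141759/7618345992709 (F = (3423271/(√(-573526 - 1568233)) + 2191907)*(1/3557051 + 4070632) = (3423271/(√(-2141759)) + 2191907)*(14479445626233/3557051) = (3423271/((I*√2141759)) + 2191907)*(14479445626233/3557051) = (3423271*(-I*√2141759/2141759) + 2191907)*(14479445626233/3557051) = (-3423271*I*√2141759/2141759 + 2191907)*(14479445626233/3557051) = (2191907 - 3423271*I*√2141759/2141759)*(14479445626233/3557051) = 31737598224259496331/3557051 - 49567066308360268143*I*√2141759/7618345992709 ≈ 8.9224e+12 - 9.5218e+9*I)
1/(6446723 + F) = 1/(6446723 + (31737598224259496331/3557051 - 49567066308360268143*I*√2141759/7618345992709)) = 1/(31737621155581990204/3557051 - 49567066308360268143*I*√2141759/7618345992709)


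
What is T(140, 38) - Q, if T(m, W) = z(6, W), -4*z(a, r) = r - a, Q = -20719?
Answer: 20711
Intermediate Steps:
z(a, r) = -r/4 + a/4 (z(a, r) = -(r - a)/4 = -r/4 + a/4)
T(m, W) = 3/2 - W/4 (T(m, W) = -W/4 + (¼)*6 = -W/4 + 3/2 = 3/2 - W/4)
T(140, 38) - Q = (3/2 - ¼*38) - 1*(-20719) = (3/2 - 19/2) + 20719 = -8 + 20719 = 20711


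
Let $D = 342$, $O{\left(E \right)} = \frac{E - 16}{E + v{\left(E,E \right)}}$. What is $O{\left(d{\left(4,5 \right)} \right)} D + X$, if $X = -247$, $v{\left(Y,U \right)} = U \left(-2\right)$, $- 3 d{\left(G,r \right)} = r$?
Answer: $- \frac{19361}{5} \approx -3872.2$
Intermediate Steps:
$d{\left(G,r \right)} = - \frac{r}{3}$
$v{\left(Y,U \right)} = - 2 U$
$O{\left(E \right)} = - \frac{-16 + E}{E}$ ($O{\left(E \right)} = \frac{E - 16}{E - 2 E} = \frac{-16 + E}{\left(-1\right) E} = \left(-16 + E\right) \left(- \frac{1}{E}\right) = - \frac{-16 + E}{E}$)
$O{\left(d{\left(4,5 \right)} \right)} D + X = \frac{16 - \left(- \frac{1}{3}\right) 5}{\left(- \frac{1}{3}\right) 5} \cdot 342 - 247 = \frac{16 - - \frac{5}{3}}{- \frac{5}{3}} \cdot 342 - 247 = - \frac{3 \left(16 + \frac{5}{3}\right)}{5} \cdot 342 - 247 = \left(- \frac{3}{5}\right) \frac{53}{3} \cdot 342 - 247 = \left(- \frac{53}{5}\right) 342 - 247 = - \frac{18126}{5} - 247 = - \frac{19361}{5}$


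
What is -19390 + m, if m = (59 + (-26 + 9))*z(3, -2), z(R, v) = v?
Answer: -19474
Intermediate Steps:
m = -84 (m = (59 + (-26 + 9))*(-2) = (59 - 17)*(-2) = 42*(-2) = -84)
-19390 + m = -19390 - 84 = -19474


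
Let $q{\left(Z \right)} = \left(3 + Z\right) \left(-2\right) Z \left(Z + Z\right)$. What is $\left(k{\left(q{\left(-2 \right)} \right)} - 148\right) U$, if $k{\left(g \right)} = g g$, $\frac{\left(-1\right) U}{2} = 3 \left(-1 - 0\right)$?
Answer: $648$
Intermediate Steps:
$q{\left(Z \right)} = 2 Z^{2} \left(-6 - 2 Z\right)$ ($q{\left(Z \right)} = \left(-6 - 2 Z\right) Z 2 Z = \left(-6 - 2 Z\right) 2 Z^{2} = 2 Z^{2} \left(-6 - 2 Z\right)$)
$U = 6$ ($U = - 2 \cdot 3 \left(-1 - 0\right) = - 2 \cdot 3 \left(-1 + 0\right) = - 2 \cdot 3 \left(-1\right) = \left(-2\right) \left(-3\right) = 6$)
$k{\left(g \right)} = g^{2}$
$\left(k{\left(q{\left(-2 \right)} \right)} - 148\right) U = \left(\left(4 \left(-2\right)^{2} \left(-3 - -2\right)\right)^{2} - 148\right) 6 = \left(\left(4 \cdot 4 \left(-3 + 2\right)\right)^{2} - 148\right) 6 = \left(\left(4 \cdot 4 \left(-1\right)\right)^{2} - 148\right) 6 = \left(\left(-16\right)^{2} - 148\right) 6 = \left(256 - 148\right) 6 = 108 \cdot 6 = 648$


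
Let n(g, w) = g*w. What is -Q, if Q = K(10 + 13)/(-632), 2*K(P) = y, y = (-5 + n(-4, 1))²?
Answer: 81/1264 ≈ 0.064082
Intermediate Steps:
y = 81 (y = (-5 - 4*1)² = (-5 - 4)² = (-9)² = 81)
K(P) = 81/2 (K(P) = (½)*81 = 81/2)
Q = -81/1264 (Q = (81/2)/(-632) = (81/2)*(-1/632) = -81/1264 ≈ -0.064082)
-Q = -1*(-81/1264) = 81/1264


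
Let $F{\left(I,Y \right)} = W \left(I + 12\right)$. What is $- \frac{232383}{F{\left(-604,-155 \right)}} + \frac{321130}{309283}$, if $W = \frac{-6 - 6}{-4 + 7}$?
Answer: $- \frac{1921937177}{19794112} \approx -97.096$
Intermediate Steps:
$W = -4$ ($W = - \frac{12}{3} = \left(-12\right) \frac{1}{3} = -4$)
$F{\left(I,Y \right)} = -48 - 4 I$ ($F{\left(I,Y \right)} = - 4 \left(I + 12\right) = - 4 \left(12 + I\right) = -48 - 4 I$)
$- \frac{232383}{F{\left(-604,-155 \right)}} + \frac{321130}{309283} = - \frac{232383}{-48 - -2416} + \frac{321130}{309283} = - \frac{232383}{-48 + 2416} + 321130 \cdot \frac{1}{309283} = - \frac{232383}{2368} + \frac{321130}{309283} = - \frac{1921937177}{19794112}$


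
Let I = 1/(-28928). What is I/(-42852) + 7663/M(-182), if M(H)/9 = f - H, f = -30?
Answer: 395801183929/70658491392 ≈ 5.6016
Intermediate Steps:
I = -1/28928 ≈ -3.4569e-5
M(H) = -270 - 9*H (M(H) = 9*(-30 - H) = -270 - 9*H)
I/(-42852) + 7663/M(-182) = -1/28928/(-42852) + 7663/(-270 - 9*(-182)) = -1/28928*(-1/42852) + 7663/(-270 + 1638) = 1/1239622656 + 7663/1368 = 395801183929/70658491392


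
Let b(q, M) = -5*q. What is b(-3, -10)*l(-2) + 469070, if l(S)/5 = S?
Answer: 468920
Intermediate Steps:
l(S) = 5*S
b(-3, -10)*l(-2) + 469070 = (-5*(-3))*(5*(-2)) + 469070 = 15*(-10) + 469070 = -150 + 469070 = 468920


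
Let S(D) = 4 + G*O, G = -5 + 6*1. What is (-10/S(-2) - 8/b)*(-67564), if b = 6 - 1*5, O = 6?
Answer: 608076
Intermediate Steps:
G = 1 (G = -5 + 6 = 1)
b = 1 (b = 6 - 5 = 1)
S(D) = 10 (S(D) = 4 + 1*6 = 4 + 6 = 10)
(-10/S(-2) - 8/b)*(-67564) = (-10/10 - 8/1)*(-67564) = (-10*⅒ - 8*1)*(-67564) = (-1 - 8)*(-67564) = -9*(-67564) = 608076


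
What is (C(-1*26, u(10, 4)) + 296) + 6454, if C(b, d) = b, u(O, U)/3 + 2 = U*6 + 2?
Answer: 6724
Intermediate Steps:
u(O, U) = 18*U (u(O, U) = -6 + 3*(U*6 + 2) = -6 + 3*(6*U + 2) = -6 + 3*(2 + 6*U) = -6 + (6 + 18*U) = 18*U)
(C(-1*26, u(10, 4)) + 296) + 6454 = (-1*26 + 296) + 6454 = (-26 + 296) + 6454 = 270 + 6454 = 6724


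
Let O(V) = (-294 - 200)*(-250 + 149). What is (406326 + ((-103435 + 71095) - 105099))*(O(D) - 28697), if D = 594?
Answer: 5699597739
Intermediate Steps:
O(V) = 49894 (O(V) = -494*(-101) = 49894)
(406326 + ((-103435 + 71095) - 105099))*(O(D) - 28697) = (406326 + ((-103435 + 71095) - 105099))*(49894 - 28697) = (406326 + (-32340 - 105099))*21197 = (406326 - 137439)*21197 = 268887*21197 = 5699597739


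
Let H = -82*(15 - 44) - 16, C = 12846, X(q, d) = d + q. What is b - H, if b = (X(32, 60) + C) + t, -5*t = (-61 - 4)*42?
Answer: 11122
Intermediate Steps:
t = 546 (t = -(-61 - 4)*42/5 = -(-13)*42 = -⅕*(-2730) = 546)
b = 13484 (b = ((60 + 32) + 12846) + 546 = (92 + 12846) + 546 = 12938 + 546 = 13484)
H = 2362 (H = -82*(-29) - 16 = 2378 - 16 = 2362)
b - H = 13484 - 1*2362 = 13484 - 2362 = 11122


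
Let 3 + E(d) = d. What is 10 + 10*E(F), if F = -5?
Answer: -70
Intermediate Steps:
E(d) = -3 + d
10 + 10*E(F) = 10 + 10*(-3 - 5) = 10 + 10*(-8) = 10 - 80 = -70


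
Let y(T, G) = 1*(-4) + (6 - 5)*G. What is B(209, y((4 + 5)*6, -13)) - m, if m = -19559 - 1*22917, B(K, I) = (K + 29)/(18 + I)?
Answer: 42714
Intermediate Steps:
y(T, G) = -4 + G (y(T, G) = -4 + 1*G = -4 + G)
B(K, I) = (29 + K)/(18 + I)
m = -42476 (m = -19559 - 22917 = -42476)
B(209, y((4 + 5)*6, -13)) - m = (29 + 209)/(18 + (-4 - 13)) - 1*(-42476) = 238/(18 - 17) + 42476 = 238/1 + 42476 = 1*238 + 42476 = 238 + 42476 = 42714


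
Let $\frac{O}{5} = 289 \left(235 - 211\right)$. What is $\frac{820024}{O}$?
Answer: $\frac{102503}{4335} \approx 23.645$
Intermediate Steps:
$O = 34680$ ($O = 5 \cdot 289 \left(235 - 211\right) = 5 \cdot 289 \cdot 24 = 5 \cdot 6936 = 34680$)
$\frac{820024}{O} = \frac{820024}{34680} = 820024 \cdot \frac{1}{34680} = \frac{102503}{4335}$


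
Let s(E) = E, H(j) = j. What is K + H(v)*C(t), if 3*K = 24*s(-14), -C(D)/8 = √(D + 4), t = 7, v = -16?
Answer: -112 + 128*√11 ≈ 312.53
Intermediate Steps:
C(D) = -8*√(4 + D) (C(D) = -8*√(D + 4) = -8*√(4 + D))
K = -112 (K = (24*(-14))/3 = (⅓)*(-336) = -112)
K + H(v)*C(t) = -112 - (-128)*√(4 + 7) = -112 - (-128)*√11 = -112 + 128*√11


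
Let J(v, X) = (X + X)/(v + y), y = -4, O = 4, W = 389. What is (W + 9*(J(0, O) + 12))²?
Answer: 229441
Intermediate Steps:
J(v, X) = 2*X/(-4 + v) (J(v, X) = (X + X)/(v - 4) = (2*X)/(-4 + v) = 2*X/(-4 + v))
(W + 9*(J(0, O) + 12))² = (389 + 9*(2*4/(-4 + 0) + 12))² = (389 + 9*(2*4/(-4) + 12))² = (389 + 9*(2*4*(-¼) + 12))² = (389 + 9*(-2 + 12))² = (389 + 9*10)² = (389 + 90)² = 479² = 229441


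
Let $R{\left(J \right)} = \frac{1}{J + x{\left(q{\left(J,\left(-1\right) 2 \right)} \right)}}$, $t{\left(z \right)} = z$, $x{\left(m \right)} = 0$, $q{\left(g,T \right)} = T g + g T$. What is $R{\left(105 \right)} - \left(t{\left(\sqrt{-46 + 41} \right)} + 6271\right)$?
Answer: $- \frac{658454}{105} - i \sqrt{5} \approx -6271.0 - 2.2361 i$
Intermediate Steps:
$q{\left(g,T \right)} = 2 T g$ ($q{\left(g,T \right)} = T g + T g = 2 T g$)
$R{\left(J \right)} = \frac{1}{J}$ ($R{\left(J \right)} = \frac{1}{J + 0} = \frac{1}{J}$)
$R{\left(105 \right)} - \left(t{\left(\sqrt{-46 + 41} \right)} + 6271\right) = \frac{1}{105} - \left(\sqrt{-46 + 41} + 6271\right) = \frac{1}{105} - \left(\sqrt{-5} + 6271\right) = \frac{1}{105} - \left(i \sqrt{5} + 6271\right) = \frac{1}{105} - \left(6271 + i \sqrt{5}\right) = - \frac{658454}{105} - i \sqrt{5}$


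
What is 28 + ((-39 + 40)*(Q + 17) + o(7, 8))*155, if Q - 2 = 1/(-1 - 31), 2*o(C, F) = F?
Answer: 114821/32 ≈ 3588.2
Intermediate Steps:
o(C, F) = F/2
Q = 63/32 (Q = 2 + 1/(-1 - 31) = 2 + 1/(-32) = 2 - 1/32 = 63/32 ≈ 1.9688)
28 + ((-39 + 40)*(Q + 17) + o(7, 8))*155 = 28 + ((-39 + 40)*(63/32 + 17) + (½)*8)*155 = 28 + (1*(607/32) + 4)*155 = 28 + (607/32 + 4)*155 = 28 + (735/32)*155 = 28 + 113925/32 = 114821/32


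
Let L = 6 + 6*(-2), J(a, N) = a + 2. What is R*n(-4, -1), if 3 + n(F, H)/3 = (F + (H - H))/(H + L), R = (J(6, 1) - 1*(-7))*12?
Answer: -9180/7 ≈ -1311.4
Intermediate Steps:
J(a, N) = 2 + a
L = -6 (L = 6 - 12 = -6)
R = 180 (R = ((2 + 6) - 1*(-7))*12 = (8 + 7)*12 = 15*12 = 180)
n(F, H) = -9 + 3*F/(-6 + H) (n(F, H) = -9 + 3*((F + (H - H))/(H - 6)) = -9 + 3*((F + 0)/(-6 + H)) = -9 + 3*(F/(-6 + H)) = -9 + 3*F/(-6 + H))
R*n(-4, -1) = 180*(3*(18 - 4 - 3*(-1))/(-6 - 1)) = 180*(3*(18 - 4 + 3)/(-7)) = 180*(3*(-⅐)*17) = 180*(-51/7) = -9180/7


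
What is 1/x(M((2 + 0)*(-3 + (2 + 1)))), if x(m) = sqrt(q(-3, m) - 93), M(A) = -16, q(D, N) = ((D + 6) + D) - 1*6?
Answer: -I*sqrt(11)/33 ≈ -0.1005*I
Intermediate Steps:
q(D, N) = 2*D (q(D, N) = ((6 + D) + D) - 6 = (6 + 2*D) - 6 = 2*D)
x(m) = 3*I*sqrt(11) (x(m) = sqrt(2*(-3) - 93) = sqrt(-6 - 93) = sqrt(-99) = 3*I*sqrt(11))
1/x(M((2 + 0)*(-3 + (2 + 1)))) = 1/(3*I*sqrt(11)) = -I*sqrt(11)/33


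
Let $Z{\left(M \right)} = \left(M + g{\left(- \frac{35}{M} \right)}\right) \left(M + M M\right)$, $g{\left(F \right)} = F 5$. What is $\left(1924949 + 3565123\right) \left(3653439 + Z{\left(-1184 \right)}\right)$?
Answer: $-9083517286693248$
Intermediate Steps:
$g{\left(F \right)} = 5 F$
$Z{\left(M \right)} = \left(M + M^{2}\right) \left(M - \frac{175}{M}\right)$ ($Z{\left(M \right)} = \left(M + 5 \left(- \frac{35}{M}\right)\right) \left(M + M M\right) = \left(M - \frac{175}{M}\right) \left(M + M^{2}\right) = \left(M + M^{2}\right) \left(M - \frac{175}{M}\right)$)
$\left(1924949 + 3565123\right) \left(3653439 + Z{\left(-1184 \right)}\right) = \left(1924949 + 3565123\right) \left(3653439 - \left(175 + 1184 \left(-175 - 1184 + \left(-1184\right)^{2}\right)\right)\right) = 5490072 \left(3653439 - \left(175 + 1184 \left(-175 - 1184 + 1401856\right)\right)\right) = 5490072 \left(3653439 - 1658188623\right) = 5490072 \left(-1654535184\right) = -9083517286693248$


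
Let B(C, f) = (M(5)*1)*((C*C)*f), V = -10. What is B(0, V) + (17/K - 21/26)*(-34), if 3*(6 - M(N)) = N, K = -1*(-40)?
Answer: 3383/260 ≈ 13.012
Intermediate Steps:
K = 40
M(N) = 6 - N/3
B(C, f) = 13*f*C**2/3 (B(C, f) = ((6 - 1/3*5)*1)*((C*C)*f) = ((6 - 5/3)*1)*(C**2*f) = ((13/3)*1)*(f*C**2) = 13*(f*C**2)/3 = 13*f*C**2/3)
B(0, V) + (17/K - 21/26)*(-34) = (13/3)*(-10)*0**2 + (17/40 - 21/26)*(-34) = (13/3)*(-10)*0 + (17*(1/40) - 21*1/26)*(-34) = 0 + (17/40 - 21/26)*(-34) = 0 - 199/520*(-34) = 0 + 3383/260 = 3383/260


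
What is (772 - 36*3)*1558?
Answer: 1034512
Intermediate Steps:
(772 - 36*3)*1558 = (772 - 108)*1558 = 664*1558 = 1034512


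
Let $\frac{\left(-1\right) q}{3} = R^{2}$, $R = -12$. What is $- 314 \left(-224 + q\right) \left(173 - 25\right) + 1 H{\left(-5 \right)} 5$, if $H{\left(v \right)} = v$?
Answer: $30485607$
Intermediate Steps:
$q = -432$ ($q = - 3 \left(-12\right)^{2} = \left(-3\right) 144 = -432$)
$- 314 \left(-224 + q\right) \left(173 - 25\right) + 1 H{\left(-5 \right)} 5 = - 314 \left(-224 - 432\right) \left(173 - 25\right) + 1 \left(-5\right) 5 = - 314 \left(\left(-656\right) 148\right) - 25 = \left(-314\right) \left(-97088\right) - 25 = 30485632 - 25 = 30485607$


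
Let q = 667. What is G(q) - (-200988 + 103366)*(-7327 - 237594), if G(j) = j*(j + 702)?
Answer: -23908764739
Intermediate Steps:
G(j) = j*(702 + j)
G(q) - (-200988 + 103366)*(-7327 - 237594) = 667*(702 + 667) - (-200988 + 103366)*(-7327 - 237594) = 667*1369 - (-97622)*(-244921) = 913123 - 1*23909677862 = 913123 - 23909677862 = -23908764739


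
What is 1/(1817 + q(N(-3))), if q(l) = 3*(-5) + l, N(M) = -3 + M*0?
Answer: 1/1799 ≈ 0.00055586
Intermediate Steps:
N(M) = -3 (N(M) = -3 + 0 = -3)
q(l) = -15 + l
1/(1817 + q(N(-3))) = 1/(1817 + (-15 - 3)) = 1/(1817 - 18) = 1/1799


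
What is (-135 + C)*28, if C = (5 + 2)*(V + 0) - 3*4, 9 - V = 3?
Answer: -2940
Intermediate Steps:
V = 6 (V = 9 - 1*3 = 9 - 3 = 6)
C = 30 (C = (5 + 2)*(6 + 0) - 3*4 = 7*6 - 12 = 42 - 12 = 30)
(-135 + C)*28 = (-135 + 30)*28 = -105*28 = -2940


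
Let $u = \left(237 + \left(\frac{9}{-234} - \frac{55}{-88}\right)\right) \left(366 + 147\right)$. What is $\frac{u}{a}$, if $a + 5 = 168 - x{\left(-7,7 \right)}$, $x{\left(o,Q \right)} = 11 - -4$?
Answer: $\frac{12675717}{15392} \approx 823.53$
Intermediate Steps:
$x{\left(o,Q \right)} = 15$ ($x{\left(o,Q \right)} = 11 + 4 = 15$)
$u = \frac{12675717}{104}$ ($u = \left(237 + \left(9 \left(- \frac{1}{234}\right) - - \frac{5}{8}\right)\right) 513 = \left(237 + \left(- \frac{1}{26} + \frac{5}{8}\right)\right) 513 = \left(237 + \frac{61}{104}\right) 513 = \frac{24709}{104} \cdot 513 = \frac{12675717}{104} \approx 1.2188 \cdot 10^{5}$)
$a = 148$ ($a = -5 + \left(168 - 15\right) = -5 + 153 = 148$)
$\frac{u}{a} = \frac{12675717}{104 \cdot 148} = \frac{12675717}{104} \cdot \frac{1}{148} = \frac{12675717}{15392}$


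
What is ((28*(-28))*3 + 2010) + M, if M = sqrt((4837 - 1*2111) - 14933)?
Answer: -342 + I*sqrt(12207) ≈ -342.0 + 110.49*I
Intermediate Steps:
M = I*sqrt(12207) (M = sqrt((4837 - 2111) - 14933) = sqrt(2726 - 14933) = sqrt(-12207) = I*sqrt(12207) ≈ 110.49*I)
((28*(-28))*3 + 2010) + M = ((28*(-28))*3 + 2010) + I*sqrt(12207) = (-784*3 + 2010) + I*sqrt(12207) = (-2352 + 2010) + I*sqrt(12207) = -342 + I*sqrt(12207)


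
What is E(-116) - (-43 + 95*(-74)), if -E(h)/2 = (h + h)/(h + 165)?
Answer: 347041/49 ≈ 7082.5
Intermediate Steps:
E(h) = -4*h/(165 + h) (E(h) = -2*(h + h)/(h + 165) = -2*2*h/(165 + h) = -4*h/(165 + h))
E(-116) - (-43 + 95*(-74)) = -4*(-116)/(165 - 116) - (-43 + 95*(-74)) = -4*(-116)/49 - (-43 - 7030) = -4*(-116)*1/49 - 1*(-7073) = 464/49 + 7073 = 347041/49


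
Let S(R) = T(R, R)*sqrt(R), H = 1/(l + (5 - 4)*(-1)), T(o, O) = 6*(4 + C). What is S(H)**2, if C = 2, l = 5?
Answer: 324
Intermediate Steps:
T(o, O) = 36 (T(o, O) = 6*(4 + 2) = 6*6 = 36)
H = 1/4 (H = 1/(5 + (5 - 4)*(-1)) = 1/(5 + 1*(-1)) = 1/(5 - 1) = 1/4 ≈ 0.25000)
S(R) = 36*sqrt(R)
S(H)**2 = (36*sqrt(1/4))**2 = (36*(1/2))**2 = 18**2 = 324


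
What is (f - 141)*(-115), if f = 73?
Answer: 7820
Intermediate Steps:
(f - 141)*(-115) = (73 - 141)*(-115) = -68*(-115) = 7820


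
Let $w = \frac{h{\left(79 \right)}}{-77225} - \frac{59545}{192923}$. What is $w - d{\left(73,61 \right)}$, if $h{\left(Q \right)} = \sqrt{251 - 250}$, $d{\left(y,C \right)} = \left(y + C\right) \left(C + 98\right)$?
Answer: $- \frac{317431585205098}{14898478675} \approx -21306.0$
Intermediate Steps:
$d{\left(y,C \right)} = \left(98 + C\right) \left(C + y\right)$ ($d{\left(y,C \right)} = \left(C + y\right) \left(98 + C\right) = \left(98 + C\right) \left(C + y\right)$)
$h{\left(Q \right)} = 1$ ($h{\left(Q \right)} = \sqrt{1} = 1$)
$w = - \frac{4598555548}{14898478675}$ ($w = 1 \frac{1}{-77225} - \frac{59545}{192923} = 1 \left(- \frac{1}{77225}\right) - \frac{59545}{192923} = - \frac{1}{77225} - \frac{59545}{192923} = - \frac{4598555548}{14898478675} \approx -0.30866$)
$w - d{\left(73,61 \right)} = - \frac{4598555548}{14898478675} - \left(61^{2} + 98 \cdot 61 + 98 \cdot 73 + 61 \cdot 73\right) = - \frac{4598555548}{14898478675} - \left(3721 + 5978 + 7154 + 4453\right) = - \frac{4598555548}{14898478675} - 21306 = - \frac{317431585205098}{14898478675}$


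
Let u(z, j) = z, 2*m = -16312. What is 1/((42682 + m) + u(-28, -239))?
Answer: 1/34498 ≈ 2.8987e-5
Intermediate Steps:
m = -8156 (m = (1/2)*(-16312) = -8156)
1/((42682 + m) + u(-28, -239)) = 1/((42682 - 8156) - 28) = 1/(34526 - 28) = 1/34498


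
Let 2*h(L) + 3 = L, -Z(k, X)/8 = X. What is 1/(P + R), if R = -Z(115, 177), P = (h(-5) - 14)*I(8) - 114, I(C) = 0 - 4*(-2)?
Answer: 1/1158 ≈ 0.00086356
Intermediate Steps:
Z(k, X) = -8*X
h(L) = -3/2 + L/2
I(C) = 8 (I(C) = 0 + 8 = 8)
P = -258 (P = ((-3/2 + (½)*(-5)) - 14)*8 - 114 = ((-3/2 - 5/2) - 14)*8 - 114 = (-4 - 14)*8 - 114 = -18*8 - 114 = -144 - 114 = -258)
R = 1416 (R = -(-8)*177 = -1*(-1416) = 1416)
1/(P + R) = 1/(-258 + 1416) = 1/1158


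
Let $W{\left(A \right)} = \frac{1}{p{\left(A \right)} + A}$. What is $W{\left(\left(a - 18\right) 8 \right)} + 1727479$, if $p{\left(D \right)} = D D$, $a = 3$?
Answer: $\frac{24668400121}{14280} \approx 1.7275 \cdot 10^{6}$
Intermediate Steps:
$p{\left(D \right)} = D^{2}$
$W{\left(A \right)} = \frac{1}{A + A^{2}}$ ($W{\left(A \right)} = \frac{1}{A^{2} + A} = \frac{1}{A + A^{2}}$)
$W{\left(\left(a - 18\right) 8 \right)} + 1727479 = \frac{1}{\left(3 - 18\right) 8 \left(1 + \left(3 - 18\right) 8\right)} + 1727479 = \frac{1}{\left(-15\right) 8 \left(1 - 120\right)} + 1727479 = \frac{1}{\left(-120\right) \left(1 - 120\right)} + 1727479 = - \frac{1}{120 \left(-119\right)} + 1727479 = \left(- \frac{1}{120}\right) \left(- \frac{1}{119}\right) + 1727479 = \frac{1}{14280} + 1727479 = \frac{24668400121}{14280}$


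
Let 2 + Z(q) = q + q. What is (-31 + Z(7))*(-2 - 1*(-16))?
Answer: -266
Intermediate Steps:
Z(q) = -2 + 2*q (Z(q) = -2 + (q + q) = -2 + 2*q)
(-31 + Z(7))*(-2 - 1*(-16)) = (-31 + (-2 + 2*7))*(-2 - 1*(-16)) = (-31 + (-2 + 14))*(-2 + 16) = (-31 + 12)*14 = -19*14 = -266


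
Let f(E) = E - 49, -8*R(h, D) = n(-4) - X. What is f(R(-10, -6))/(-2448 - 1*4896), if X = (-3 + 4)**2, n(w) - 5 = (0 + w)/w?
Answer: 397/58752 ≈ 0.0067572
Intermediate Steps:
n(w) = 6 (n(w) = 5 + (0 + w)/w = 5 + w/w = 5 + 1 = 6)
X = 1 (X = 1**2 = 1)
R(h, D) = -5/8 (R(h, D) = -(6 - 1*1)/8 = -(6 - 1)/8 = -1/8*5 = -5/8)
f(E) = -49 + E
f(R(-10, -6))/(-2448 - 1*4896) = (-49 - 5/8)/(-2448 - 1*4896) = -397/(8*(-2448 - 4896)) = -397/8/(-7344) = -397/8*(-1/7344) = 397/58752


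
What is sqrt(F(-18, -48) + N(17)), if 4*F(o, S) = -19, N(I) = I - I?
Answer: I*sqrt(19)/2 ≈ 2.1795*I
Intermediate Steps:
N(I) = 0
F(o, S) = -19/4 (F(o, S) = (1/4)*(-19) = -19/4)
sqrt(F(-18, -48) + N(17)) = sqrt(-19/4 + 0) = sqrt(-19/4) = I*sqrt(19)/2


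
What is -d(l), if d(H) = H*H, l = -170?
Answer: -28900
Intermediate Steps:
d(H) = H**2
-d(l) = -1*(-170)**2 = -1*28900 = -28900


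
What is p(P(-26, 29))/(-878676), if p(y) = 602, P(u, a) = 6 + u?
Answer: -301/439338 ≈ -0.00068512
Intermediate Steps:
p(P(-26, 29))/(-878676) = 602/(-878676) = 602*(-1/878676) = -301/439338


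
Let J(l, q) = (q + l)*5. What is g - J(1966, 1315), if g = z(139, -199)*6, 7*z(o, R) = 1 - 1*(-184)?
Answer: -113725/7 ≈ -16246.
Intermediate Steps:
z(o, R) = 185/7 (z(o, R) = (1 - 1*(-184))/7 = (1 + 184)/7 = (⅐)*185 = 185/7)
g = 1110/7 (g = (185/7)*6 = 1110/7 ≈ 158.57)
J(l, q) = 5*l + 5*q (J(l, q) = (l + q)*5 = 5*l + 5*q)
g - J(1966, 1315) = 1110/7 - (5*1966 + 5*1315) = 1110/7 - (9830 + 6575) = 1110/7 - 1*16405 = 1110/7 - 16405 = -113725/7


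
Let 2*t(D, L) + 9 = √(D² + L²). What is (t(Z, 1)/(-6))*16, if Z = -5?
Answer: 12 - 4*√26/3 ≈ 5.2013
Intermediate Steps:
t(D, L) = -9/2 + √(D² + L²)/2
(t(Z, 1)/(-6))*16 = ((-9/2 + √((-5)² + 1²)/2)/(-6))*16 = -(-9/2 + √(25 + 1)/2)/6*16 = -(-9/2 + √26/2)/6*16 = (¾ - √26/12)*16 = 12 - 4*√26/3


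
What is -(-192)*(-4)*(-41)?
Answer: 31488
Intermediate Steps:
-(-192)*(-4)*(-41) = -48*16*(-41) = -768*(-41) = 31488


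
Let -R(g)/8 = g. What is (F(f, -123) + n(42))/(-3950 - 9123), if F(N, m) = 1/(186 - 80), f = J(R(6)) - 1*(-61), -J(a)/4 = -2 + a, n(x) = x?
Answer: -4453/1385738 ≈ -0.0032135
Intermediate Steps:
R(g) = -8*g
J(a) = 8 - 4*a (J(a) = -4*(-2 + a) = 8 - 4*a)
f = 261 (f = (8 - (-32)*6) - 1*(-61) = (8 - 4*(-48)) + 61 = (8 + 192) + 61 = 200 + 61 = 261)
F(N, m) = 1/106
(F(f, -123) + n(42))/(-3950 - 9123) = (1/106 + 42)/(-3950 - 9123) = (4453/106)/(-13073) = (4453/106)*(-1/13073) = -4453/1385738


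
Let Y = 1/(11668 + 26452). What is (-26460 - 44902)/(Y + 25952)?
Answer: -2720319440/989290241 ≈ -2.7498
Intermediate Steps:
Y = 1/38120 ≈ 2.6233e-5
(-26460 - 44902)/(Y + 25952) = (-26460 - 44902)/(1/38120 + 25952) = -71362/989290241/38120 = -71362*38120/989290241 = -2720319440/989290241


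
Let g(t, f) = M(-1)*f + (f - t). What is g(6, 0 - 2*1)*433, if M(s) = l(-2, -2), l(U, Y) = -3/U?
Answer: -4763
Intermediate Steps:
M(s) = 3/2 (M(s) = -3/(-2) = -3*(-½) = 3/2)
g(t, f) = -t + 5*f/2 (g(t, f) = 3*f/2 + (f - t) = -t + 5*f/2)
g(6, 0 - 2*1)*433 = (-1*6 + 5*(0 - 2*1)/2)*433 = (-6 + 5*(0 - 2)/2)*433 = (-6 + (5/2)*(-2))*433 = (-6 - 5)*433 = -11*433 = -4763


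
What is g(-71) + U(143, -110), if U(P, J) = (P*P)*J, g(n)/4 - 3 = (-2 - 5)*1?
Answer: -2249406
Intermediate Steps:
g(n) = -16 (g(n) = 12 + 4*((-2 - 5)*1) = 12 + 4*(-7*1) = 12 + 4*(-7) = 12 - 28 = -16)
U(P, J) = J*P**2 (U(P, J) = P**2*J = J*P**2)
g(-71) + U(143, -110) = -16 - 110*143**2 = -16 - 110*20449 = -16 - 2249390 = -2249406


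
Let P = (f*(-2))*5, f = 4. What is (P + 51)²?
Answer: 121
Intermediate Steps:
P = -40 (P = (4*(-2))*5 = -8*5 = -40)
(P + 51)² = (-40 + 51)² = 11² = 121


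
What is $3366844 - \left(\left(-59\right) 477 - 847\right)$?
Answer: $3395834$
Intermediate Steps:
$3366844 - \left(\left(-59\right) 477 - 847\right) = 3366844 - \left(-28143 - 847\right) = 3366844 - -28990 = 3366844 + 28990 = 3395834$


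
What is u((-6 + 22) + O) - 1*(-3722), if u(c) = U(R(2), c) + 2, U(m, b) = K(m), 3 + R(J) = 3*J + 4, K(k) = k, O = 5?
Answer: 3731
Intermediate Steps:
R(J) = 1 + 3*J (R(J) = -3 + (3*J + 4) = -3 + (4 + 3*J) = 1 + 3*J)
U(m, b) = m
u(c) = 9 (u(c) = (1 + 3*2) + 2 = (1 + 6) + 2 = 7 + 2 = 9)
u((-6 + 22) + O) - 1*(-3722) = 9 - 1*(-3722) = 9 + 3722 = 3731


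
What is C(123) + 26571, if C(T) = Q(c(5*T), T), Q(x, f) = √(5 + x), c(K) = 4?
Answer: 26574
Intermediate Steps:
C(T) = 3 (C(T) = √(5 + 4) = √9 = 3)
C(123) + 26571 = 3 + 26571 = 26574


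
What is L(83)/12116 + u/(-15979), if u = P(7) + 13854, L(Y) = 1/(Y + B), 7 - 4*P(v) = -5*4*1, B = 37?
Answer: -20152405661/23232187680 ≈ -0.86743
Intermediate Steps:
P(v) = 27/4 (P(v) = 7/4 - (-5*4)/4 = 7/4 - (-5) = 7/4 - ¼*(-20) = 7/4 + 5 = 27/4)
L(Y) = 1/(37 + Y) (L(Y) = 1/(Y + 37) = 1/(37 + Y))
u = 55443/4 (u = 27/4 + 13854 = 55443/4 ≈ 13861.)
L(83)/12116 + u/(-15979) = 1/((37 + 83)*12116) + (55443/4)/(-15979) = (1/12116)/120 + (55443/4)*(-1/15979) = (1/120)*(1/12116) - 55443/63916 = 1/1453920 - 55443/63916 = -20152405661/23232187680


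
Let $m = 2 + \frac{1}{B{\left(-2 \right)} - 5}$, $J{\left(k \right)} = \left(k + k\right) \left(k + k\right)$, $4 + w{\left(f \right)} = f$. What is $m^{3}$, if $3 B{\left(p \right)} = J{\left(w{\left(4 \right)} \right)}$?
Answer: $\frac{729}{125} \approx 5.832$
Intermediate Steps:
$w{\left(f \right)} = -4 + f$
$J{\left(k \right)} = 4 k^{2}$ ($J{\left(k \right)} = 2 k 2 k = 4 k^{2}$)
$B{\left(p \right)} = 0$ ($B{\left(p \right)} = \frac{4 \left(-4 + 4\right)^{2}}{3} = \frac{4 \cdot 0^{2}}{3} = \frac{4 \cdot 0}{3} = \frac{1}{3} \cdot 0 = 0$)
$m = \frac{9}{5}$ ($m = 2 + \frac{1}{0 - 5} = 2 + \frac{1}{-5} = 2 - \frac{1}{5} = \frac{9}{5} \approx 1.8$)
$m^{3} = \left(\frac{9}{5}\right)^{3} = \frac{729}{125}$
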